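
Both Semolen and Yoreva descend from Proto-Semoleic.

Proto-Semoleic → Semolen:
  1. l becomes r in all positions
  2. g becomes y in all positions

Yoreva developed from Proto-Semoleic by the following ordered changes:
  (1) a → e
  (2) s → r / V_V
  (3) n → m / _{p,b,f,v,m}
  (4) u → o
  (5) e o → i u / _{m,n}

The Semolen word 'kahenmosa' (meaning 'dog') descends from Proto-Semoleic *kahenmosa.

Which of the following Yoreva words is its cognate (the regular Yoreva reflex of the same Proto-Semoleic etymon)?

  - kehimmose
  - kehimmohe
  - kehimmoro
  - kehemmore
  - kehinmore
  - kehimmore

kehimmore

Yoreva: *kahenmosa
  kahenmosa → kehenmose   [vowel merger]
  kehenmose → kehenmore   [rhotacism]
  kehenmore → kehemmore   [nasal place assimilation]
  kehemmore (rule 4 does not apply)
  kehemmore → kehimmore   [pre-nasal raising]
  giving Yoreva kehimmore.
The other candidates each miss or misapply at least one Yoreva change.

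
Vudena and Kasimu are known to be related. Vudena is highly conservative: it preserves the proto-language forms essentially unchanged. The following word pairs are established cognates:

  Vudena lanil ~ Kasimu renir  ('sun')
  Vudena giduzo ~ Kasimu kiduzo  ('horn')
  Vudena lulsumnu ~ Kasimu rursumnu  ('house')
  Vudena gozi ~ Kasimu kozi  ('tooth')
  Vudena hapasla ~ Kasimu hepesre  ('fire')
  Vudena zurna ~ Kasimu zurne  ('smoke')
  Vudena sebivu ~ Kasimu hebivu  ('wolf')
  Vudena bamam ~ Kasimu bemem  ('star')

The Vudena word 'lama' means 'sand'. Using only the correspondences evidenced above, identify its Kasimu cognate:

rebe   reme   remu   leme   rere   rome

reme

lanil ~ renir — Vudena l corresponds to Kasimu r word-initially before a back vowel.
bamam ~ bemem — Vudena a corresponds to Kasimu e after a consonant, before a nasal.
hapasla ~ hepesre, zurna ~ zurne — Vudena a corresponds to Kasimu e word-finally.
Applying these to Vudena 'lama':
  lama → rama   (l→r word-initially before a back vowel)
  rama → rema   (a→e after a consonant, before a nasal)
  rema → reme   (a→e word-finally)
So the Kasimu cognate is 'reme'.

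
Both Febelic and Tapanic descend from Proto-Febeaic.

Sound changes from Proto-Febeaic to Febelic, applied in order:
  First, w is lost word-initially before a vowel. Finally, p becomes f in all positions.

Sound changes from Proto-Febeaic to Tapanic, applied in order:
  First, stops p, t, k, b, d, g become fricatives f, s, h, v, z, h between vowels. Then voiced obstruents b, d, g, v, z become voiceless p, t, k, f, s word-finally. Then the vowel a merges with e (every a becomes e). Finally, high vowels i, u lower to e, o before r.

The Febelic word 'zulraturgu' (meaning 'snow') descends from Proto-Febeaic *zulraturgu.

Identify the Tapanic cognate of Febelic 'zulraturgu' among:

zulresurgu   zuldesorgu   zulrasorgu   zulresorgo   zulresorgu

Tapanic: *zulraturgu
  zulraturgu → zulrasurgu   [intervocalic lenition]
  zulrasurgu (rule 2 does not apply)
  zulrasurgu → zulresurgu   [vowel merger]
  zulresurgu → zulresorgu   [pre-rhotic lowering]
  giving Tapanic zulresorgu.
Only 'zulresorgu' matches the regular Tapanic development of *zulraturgu.

zulresorgu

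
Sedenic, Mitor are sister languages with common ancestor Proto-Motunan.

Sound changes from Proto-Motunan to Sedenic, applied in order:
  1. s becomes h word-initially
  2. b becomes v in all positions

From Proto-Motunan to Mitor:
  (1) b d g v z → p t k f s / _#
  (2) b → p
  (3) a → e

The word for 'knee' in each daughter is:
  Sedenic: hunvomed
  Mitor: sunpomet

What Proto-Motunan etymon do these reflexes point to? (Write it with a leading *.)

*sunbomed

Position 4: Sedenic has v, Mitor has p. Taking the neighbouring segments as reconstructed: Sedenic v could go back to *b or *v; Mitor p could go back to *p or *b — the one source consistent with every daughter is *b.
Position 8: Sedenic has d, Mitor has t. Sedenic preserves d here (none of its changes turn any other segment into d), so the proto-segment is *d.
Position 1: Sedenic has h, Mitor has s. Taking the neighbouring segments as reconstructed: Sedenic h could go back to *s or *h; Mitor s can only go back to *s — the one source consistent with every daughter is *s.
This points to *sunbomed. Verify forward in each daughter:
Sedenic: *sunbomed
  sunbomed → hunbomed   [debuccalisation]
  hunbomed → hunvomed   [unconditioned shift]
  giving Sedenic hunvomed.
Mitor: *sunbomed
  sunbomed → sunbomet   [final devoicing]
  sunbomet → sunpomet   [unconditioned shift]
  sunpomet (rule 3 does not apply)
  giving Mitor sunpomet.
Only *sunbomed yields all of Sedenic hunvomed, Mitor sunpomet.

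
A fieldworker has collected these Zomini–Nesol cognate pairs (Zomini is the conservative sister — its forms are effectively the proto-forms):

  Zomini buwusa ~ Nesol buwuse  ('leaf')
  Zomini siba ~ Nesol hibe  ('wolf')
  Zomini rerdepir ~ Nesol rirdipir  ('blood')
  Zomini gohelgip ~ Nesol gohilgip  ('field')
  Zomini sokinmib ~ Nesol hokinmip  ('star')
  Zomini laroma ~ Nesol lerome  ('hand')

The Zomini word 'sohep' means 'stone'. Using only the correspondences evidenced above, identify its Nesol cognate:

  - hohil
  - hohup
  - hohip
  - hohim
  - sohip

hohip

sokinmib ~ hokinmip — Zomini s corresponds to Nesol h word-initially before a back vowel.
rerdepir ~ rirdipir — Zomini e corresponds to Nesol i after a consonant, before a labial obstruent.
Applying these to Zomini 'sohep':
  sohep → hohep   (s→h word-initially before a back vowel)
  hohep → hohip   (e→i after a consonant, before a labial obstruent)
So the Nesol cognate is 'hohip'.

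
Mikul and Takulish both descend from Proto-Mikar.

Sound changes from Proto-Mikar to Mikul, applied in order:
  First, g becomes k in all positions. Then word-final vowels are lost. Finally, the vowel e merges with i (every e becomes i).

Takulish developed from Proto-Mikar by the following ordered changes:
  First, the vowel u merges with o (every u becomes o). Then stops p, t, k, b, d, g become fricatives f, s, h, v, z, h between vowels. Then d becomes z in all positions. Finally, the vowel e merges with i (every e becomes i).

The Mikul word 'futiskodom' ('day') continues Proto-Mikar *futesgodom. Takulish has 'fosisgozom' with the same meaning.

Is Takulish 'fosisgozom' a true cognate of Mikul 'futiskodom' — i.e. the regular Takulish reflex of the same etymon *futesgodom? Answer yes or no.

Derive the expected Takulish reflex of *futesgodom:
Takulish: start from *futesgodom.
  rule 1 (vowel merger): futesgodom → fotesgodom
  rule 2 (intervocalic lenition): fotesgodom → fosesgozom
  rule 3: no change — fosesgozom
  rule 4 (vowel merger): fosesgozom → fosisgozom
  ⇒ Takulish fosisgozom
Takulish 'fosisgozom' matches the regular reflex exactly, so the pair is cognate.

yes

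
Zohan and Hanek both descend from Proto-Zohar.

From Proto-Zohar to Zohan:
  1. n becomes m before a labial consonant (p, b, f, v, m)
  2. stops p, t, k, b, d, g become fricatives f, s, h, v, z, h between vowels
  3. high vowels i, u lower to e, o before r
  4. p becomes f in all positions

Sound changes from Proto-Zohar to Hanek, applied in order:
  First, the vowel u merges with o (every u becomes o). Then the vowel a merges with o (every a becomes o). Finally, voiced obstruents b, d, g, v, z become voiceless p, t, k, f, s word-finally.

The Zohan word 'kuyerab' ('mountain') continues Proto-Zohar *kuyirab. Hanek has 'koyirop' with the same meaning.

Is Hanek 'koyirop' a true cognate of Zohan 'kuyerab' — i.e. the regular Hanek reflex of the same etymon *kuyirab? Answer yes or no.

yes

Derive the expected Hanek reflex of *kuyirab:
Hanek: start from *kuyirab.
  rule 1 (vowel merger): kuyirab → koyirab
  rule 2 (vowel merger): koyirab → koyirob
  rule 3 (final devoicing): koyirob → koyirop
  ⇒ Hanek koyirop
Hanek 'koyirop' matches the regular reflex exactly, so the pair is cognate.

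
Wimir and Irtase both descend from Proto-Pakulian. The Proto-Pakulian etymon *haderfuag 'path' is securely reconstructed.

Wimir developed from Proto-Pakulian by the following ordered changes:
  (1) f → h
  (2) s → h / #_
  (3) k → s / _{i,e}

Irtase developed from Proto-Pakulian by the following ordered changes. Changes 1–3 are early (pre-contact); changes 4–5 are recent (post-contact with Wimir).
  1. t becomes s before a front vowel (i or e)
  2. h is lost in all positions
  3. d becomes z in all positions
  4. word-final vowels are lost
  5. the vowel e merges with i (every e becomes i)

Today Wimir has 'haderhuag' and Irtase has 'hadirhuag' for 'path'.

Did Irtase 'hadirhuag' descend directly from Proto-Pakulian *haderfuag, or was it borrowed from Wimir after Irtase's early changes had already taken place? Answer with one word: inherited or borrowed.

If inherited, *haderfuag would pass through all of Irtase's changes:
Irtase: *haderfuag
  haderfuag (rule 1 does not apply)
  haderfuag → aderfuag   [h-loss]
  aderfuag → azerfuag   [unconditioned shift]
  azerfuag (rule 4 does not apply)
  azerfuag → azirfuag   [vowel merger]
  giving Irtase azirfuag.
If borrowed from Wimir 'haderhuag' after the early changes, it would undergo only the recent ones:
  rule 4 (apocope): no change (haderhuag)
  rule 5 (vowel merger): haderhuag → hadirhuag
  ⇒ as a loan: hadirhuag
Irtase 'hadirhuag' matches the loan outcome 'hadirhuag', not the inherited 'azirfuag' — it skipped the early Irtase changes, so it was borrowed from Wimir.

borrowed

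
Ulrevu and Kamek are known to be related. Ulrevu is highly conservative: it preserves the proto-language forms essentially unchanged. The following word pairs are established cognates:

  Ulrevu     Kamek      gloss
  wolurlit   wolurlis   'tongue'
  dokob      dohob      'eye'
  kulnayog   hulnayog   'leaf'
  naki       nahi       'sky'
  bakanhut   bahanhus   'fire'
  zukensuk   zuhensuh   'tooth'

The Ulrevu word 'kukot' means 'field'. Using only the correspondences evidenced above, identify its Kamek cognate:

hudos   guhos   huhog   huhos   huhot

huhos

kulnayog ~ hulnayog — Ulrevu k corresponds to Kamek h word-initially before a back vowel.
dokob ~ dohob — Ulrevu k corresponds to Kamek h between vowels (before a back vowel).
wolurlit ~ wolurlis, bakanhut ~ bahanhus — Ulrevu t corresponds to Kamek s word-finally.
Applying these to Ulrevu 'kukot':
  kukot → hukot   (k→h word-initially before a back vowel)
  hukot → huhot   (k→h between vowels (before a back vowel))
  huhot → huhos   (t→s word-finally)
So the Kamek cognate is 'huhos'.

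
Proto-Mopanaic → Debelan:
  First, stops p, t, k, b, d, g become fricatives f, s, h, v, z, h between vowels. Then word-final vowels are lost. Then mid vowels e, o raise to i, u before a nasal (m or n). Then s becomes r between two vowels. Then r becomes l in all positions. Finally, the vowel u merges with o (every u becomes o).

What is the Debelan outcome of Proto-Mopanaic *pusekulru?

poleholl

Debelan: start from *pusekulru.
  rule 1 (intervocalic lenition): pusekulru → pusehulru
  rule 2 (apocope): pusehulru → pusehulr
  rule 3: no change — pusehulr
  rule 4 (rhotacism): pusehulr → purehulr
  rule 5 (unconditioned shift): purehulr → pulehull
  rule 6 (vowel merger): pulehull → poleholl
  ⇒ Debelan poleholl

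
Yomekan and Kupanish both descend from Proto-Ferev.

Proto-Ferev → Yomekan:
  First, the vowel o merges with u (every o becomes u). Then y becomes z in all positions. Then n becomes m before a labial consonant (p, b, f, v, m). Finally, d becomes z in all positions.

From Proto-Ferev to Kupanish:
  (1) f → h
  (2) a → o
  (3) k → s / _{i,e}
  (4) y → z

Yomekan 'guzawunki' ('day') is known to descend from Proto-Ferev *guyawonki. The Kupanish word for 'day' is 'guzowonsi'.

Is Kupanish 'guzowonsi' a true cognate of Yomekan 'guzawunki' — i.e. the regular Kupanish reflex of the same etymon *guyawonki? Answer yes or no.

yes

Derive the expected Kupanish reflex of *guyawonki:
Kupanish: start from *guyawonki.
  rule 1: no change — guyawonki
  rule 2 (vowel merger): guyawonki → guyowonki
  rule 3 (palatalisation): guyowonki → guyowonsi
  rule 4 (unconditioned shift): guyowonsi → guzowonsi
  ⇒ Kupanish guzowonsi
Kupanish 'guzowonsi' matches the regular reflex exactly, so the pair is cognate.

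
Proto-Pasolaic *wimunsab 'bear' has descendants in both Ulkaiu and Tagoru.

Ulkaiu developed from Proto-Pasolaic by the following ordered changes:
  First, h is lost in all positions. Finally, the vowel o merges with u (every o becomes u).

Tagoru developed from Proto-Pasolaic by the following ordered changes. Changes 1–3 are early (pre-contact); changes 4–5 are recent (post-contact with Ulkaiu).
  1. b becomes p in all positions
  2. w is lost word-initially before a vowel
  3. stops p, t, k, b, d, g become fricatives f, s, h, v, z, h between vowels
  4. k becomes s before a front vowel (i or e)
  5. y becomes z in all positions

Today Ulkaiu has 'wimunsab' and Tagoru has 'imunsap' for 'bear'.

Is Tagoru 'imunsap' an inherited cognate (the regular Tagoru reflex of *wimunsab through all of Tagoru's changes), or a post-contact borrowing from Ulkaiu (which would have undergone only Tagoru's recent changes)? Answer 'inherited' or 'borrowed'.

If inherited, *wimunsab would pass through all of Tagoru's changes:
Tagoru: start from *wimunsab.
  rule 1 (unconditioned shift): wimunsab → wimunsap
  rule 2 (glide loss): wimunsap → imunsap
  rule 3: no change — imunsap
  rule 4: no change — imunsap
  rule 5: no change — imunsap
  ⇒ Tagoru imunsap
If borrowed from Ulkaiu 'wimunsab' after the early changes, it would undergo only the recent ones:
  rule 4 (palatalisation): no change (wimunsab)
  rule 5 (unconditioned shift): no change (wimunsab)
  ⇒ as a loan: wimunsab
Tagoru 'imunsap' matches the inherited outcome exactly, so it is an inherited cognate, not a loan.

inherited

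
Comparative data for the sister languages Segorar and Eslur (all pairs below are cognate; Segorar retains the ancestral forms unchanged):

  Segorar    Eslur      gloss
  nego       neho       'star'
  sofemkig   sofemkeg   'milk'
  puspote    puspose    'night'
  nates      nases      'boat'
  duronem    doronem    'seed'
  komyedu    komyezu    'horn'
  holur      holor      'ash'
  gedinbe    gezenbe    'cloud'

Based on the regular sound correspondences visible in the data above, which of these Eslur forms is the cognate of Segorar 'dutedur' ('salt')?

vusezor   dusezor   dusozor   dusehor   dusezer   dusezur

puspote ~ puspose, nates ~ nases — Segorar t corresponds to Eslur s between vowels (before a front vowel).
komyedu ~ komyezu — Segorar d corresponds to Eslur z between vowels (before a back vowel).
duronem ~ doronem, holur ~ holor — Segorar u corresponds to Eslur o after a consonant, before r.
Applying these to Segorar 'dutedur':
  dutedur → dusedur   (t→s between vowels (before a front vowel))
  dusedur → dusezur   (d→z between vowels (before a back vowel))
  dusezur → dusezor   (u→o after a consonant, before r)
So the Eslur cognate is 'dusezor'.

dusezor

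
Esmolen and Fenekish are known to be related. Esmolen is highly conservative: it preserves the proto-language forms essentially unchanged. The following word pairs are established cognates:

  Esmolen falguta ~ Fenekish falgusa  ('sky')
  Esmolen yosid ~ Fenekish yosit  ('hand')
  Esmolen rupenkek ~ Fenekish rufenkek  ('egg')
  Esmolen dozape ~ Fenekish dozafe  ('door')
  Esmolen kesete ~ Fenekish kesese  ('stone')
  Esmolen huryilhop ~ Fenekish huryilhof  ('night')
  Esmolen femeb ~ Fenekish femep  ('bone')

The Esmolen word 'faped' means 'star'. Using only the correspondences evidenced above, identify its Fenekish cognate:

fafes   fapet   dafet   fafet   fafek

rupenkek ~ rufenkek, dozape ~ dozafe — Esmolen p corresponds to Fenekish f between vowels (before a front vowel).
yosid ~ yosit — Esmolen d corresponds to Fenekish t word-finally.
Applying these to Esmolen 'faped':
  faped → fafed   (p→f between vowels (before a front vowel))
  fafed → fafet   (d→t word-finally)
So the Fenekish cognate is 'fafet'.

fafet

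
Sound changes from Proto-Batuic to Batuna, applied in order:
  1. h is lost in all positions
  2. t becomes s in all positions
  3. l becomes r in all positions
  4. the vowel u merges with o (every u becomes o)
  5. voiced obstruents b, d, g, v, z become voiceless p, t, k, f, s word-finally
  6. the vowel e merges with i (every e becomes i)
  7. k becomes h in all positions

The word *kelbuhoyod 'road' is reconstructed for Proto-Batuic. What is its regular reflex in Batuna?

Batuna: *kelbuhoyod
  kelbuhoyod → kelbuoyod   [h-loss]
  kelbuoyod (rule 2 does not apply)
  kelbuoyod → kerbuoyod   [unconditioned shift]
  kerbuoyod → kerbooyod   [vowel merger]
  kerbooyod → kerbooyot   [final devoicing]
  kerbooyot → kirbooyot   [vowel merger]
  kirbooyot → hirbooyot   [unconditioned shift]
  giving Batuna hirbooyot.

hirbooyot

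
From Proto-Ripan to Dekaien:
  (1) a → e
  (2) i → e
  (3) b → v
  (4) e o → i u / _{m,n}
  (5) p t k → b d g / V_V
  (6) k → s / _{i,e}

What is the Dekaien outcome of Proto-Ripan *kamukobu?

Dekaien: start from *kamukobu.
  rule 1 (vowel merger): kamukobu → kemukobu
  rule 2: no change — kemukobu
  rule 3 (unconditioned shift): kemukobu → kemukovu
  rule 4 (pre-nasal raising): kemukovu → kimukovu
  rule 5 (intervocalic voicing): kimukovu → kimugovu
  rule 6 (palatalisation): kimugovu → simugovu
  ⇒ Dekaien simugovu

simugovu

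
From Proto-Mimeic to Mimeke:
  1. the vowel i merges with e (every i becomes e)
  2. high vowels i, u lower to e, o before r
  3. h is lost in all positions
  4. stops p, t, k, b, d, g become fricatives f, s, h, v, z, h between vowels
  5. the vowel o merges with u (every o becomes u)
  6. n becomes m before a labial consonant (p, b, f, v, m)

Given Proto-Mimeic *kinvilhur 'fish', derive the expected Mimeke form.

kemvelur

Mimeke: *kinvilhur
  kinvilhur → kenvelhur   [vowel merger]
  kenvelhur → kenvelhor   [pre-rhotic lowering]
  kenvelhor → kenvelor   [h-loss]
  kenvelor (rule 4 does not apply)
  kenvelor → kenvelur   [vowel merger]
  kenvelur → kemvelur   [nasal place assimilation]
  giving Mimeke kemvelur.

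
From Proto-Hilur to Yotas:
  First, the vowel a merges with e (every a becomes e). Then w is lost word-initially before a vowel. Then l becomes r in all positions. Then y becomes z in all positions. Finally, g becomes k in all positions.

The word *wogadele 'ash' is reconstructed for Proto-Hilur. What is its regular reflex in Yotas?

okedere

Yotas: *wogadele > wogedele > ogedele > ogedere > okedere  (by vowel merger, glide loss, unconditioned shift, unconditioned shift)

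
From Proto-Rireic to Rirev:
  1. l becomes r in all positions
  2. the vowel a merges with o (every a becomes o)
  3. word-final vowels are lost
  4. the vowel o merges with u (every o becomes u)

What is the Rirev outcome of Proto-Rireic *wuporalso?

wupururs

Rirev: *wuporalso > wuporarso > wupororso > wuporors > wupururs  (by unconditioned shift, vowel merger, apocope, vowel merger)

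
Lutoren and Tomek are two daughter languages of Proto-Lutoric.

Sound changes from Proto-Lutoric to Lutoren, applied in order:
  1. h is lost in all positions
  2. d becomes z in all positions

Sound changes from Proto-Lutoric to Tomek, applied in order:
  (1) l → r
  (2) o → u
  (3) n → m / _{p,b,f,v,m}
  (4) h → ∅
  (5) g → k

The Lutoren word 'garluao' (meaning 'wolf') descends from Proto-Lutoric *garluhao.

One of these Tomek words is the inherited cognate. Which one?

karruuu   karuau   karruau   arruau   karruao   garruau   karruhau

karruau

Tomek: *garluhao
  garluhao → garruhao   [unconditioned shift]
  garruhao → garruhau   [vowel merger]
  garruhau (rule 3 does not apply)
  garruhau → garruau   [h-loss]
  garruau → karruau   [unconditioned shift]
  giving Tomek karruau.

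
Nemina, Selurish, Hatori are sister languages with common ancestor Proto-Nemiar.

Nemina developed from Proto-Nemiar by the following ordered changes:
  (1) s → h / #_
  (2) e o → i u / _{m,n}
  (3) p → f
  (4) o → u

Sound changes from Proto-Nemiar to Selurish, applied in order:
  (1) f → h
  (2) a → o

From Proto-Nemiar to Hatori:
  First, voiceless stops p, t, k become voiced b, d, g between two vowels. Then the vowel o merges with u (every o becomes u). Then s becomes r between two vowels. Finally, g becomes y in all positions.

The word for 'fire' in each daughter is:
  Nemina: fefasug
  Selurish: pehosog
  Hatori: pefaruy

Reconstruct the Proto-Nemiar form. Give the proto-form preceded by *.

*pefasog

Position 6: Nemina has u, Selurish has o, Hatori has u. Taking the neighbouring segments as reconstructed: Nemina u could go back to *o or *u; Selurish o could go back to *a or *o; Hatori u could go back to *o or *u — the one source consistent with every daughter is *o.
Position 4: Nemina has a, Selurish has o, Hatori has a. Nemina preserves a here (none of its changes turn any other segment into a), so the proto-segment is *a.
Continuing position by position gives *pefasog; check it forward:
Nemina: *pefasog
  pefasog (rule 1 does not apply)
  pefasog (rule 2 does not apply)
  pefasog → fefasog   [unconditioned shift]
  fefasog → fefasug   [vowel merger]
  giving Nemina fefasug.
Selurish: *pefasog
  pefasog → pehasog   [unconditioned shift]
  pehasog → pehosog   [vowel merger]
  giving Selurish pehosog.
Hatori: *pefasog > pefasug > pefarug > pefaruy  (by vowel merger, rhotacism, unconditioned shift)
*pefasog is the unique common source.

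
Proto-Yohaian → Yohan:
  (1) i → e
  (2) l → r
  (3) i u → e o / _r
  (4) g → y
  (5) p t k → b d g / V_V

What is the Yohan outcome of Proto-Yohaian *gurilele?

Yohan: *gurilele > gurelele > gurerere > gorerere > yorerere  (by vowel merger, unconditioned shift, pre-rhotic lowering, unconditioned shift)

yorerere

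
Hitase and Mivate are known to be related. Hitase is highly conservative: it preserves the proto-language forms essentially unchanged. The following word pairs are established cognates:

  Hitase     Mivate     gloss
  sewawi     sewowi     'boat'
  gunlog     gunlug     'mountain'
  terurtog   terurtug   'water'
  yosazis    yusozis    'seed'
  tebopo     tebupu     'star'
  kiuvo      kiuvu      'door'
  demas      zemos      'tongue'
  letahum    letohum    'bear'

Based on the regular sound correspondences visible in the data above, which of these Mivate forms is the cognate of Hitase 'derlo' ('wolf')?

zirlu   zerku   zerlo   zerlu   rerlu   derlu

zerlu

demas ~ zemos — Hitase d corresponds to Mivate z word-initially before a front vowel.
tebopo ~ tebupu, kiuvo ~ kiuvu — Hitase o corresponds to Mivate u word-finally.
Applying these to Hitase 'derlo':
  derlo → zerlo   (d→z word-initially before a front vowel)
  zerlo → zerlu   (o→u word-finally)
So the Mivate cognate is 'zerlu'.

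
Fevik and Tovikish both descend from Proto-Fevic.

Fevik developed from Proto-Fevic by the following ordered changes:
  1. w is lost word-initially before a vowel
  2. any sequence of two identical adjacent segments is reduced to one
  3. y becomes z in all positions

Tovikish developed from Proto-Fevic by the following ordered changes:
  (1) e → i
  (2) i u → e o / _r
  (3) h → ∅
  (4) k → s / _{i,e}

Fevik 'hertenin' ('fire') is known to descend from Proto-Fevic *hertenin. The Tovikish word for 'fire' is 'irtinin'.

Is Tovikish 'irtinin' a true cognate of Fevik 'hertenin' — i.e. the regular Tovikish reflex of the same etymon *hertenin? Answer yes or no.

no

Derive the expected Tovikish reflex of *hertenin:
Tovikish: *hertenin
  hertenin → hirtinin   [vowel merger]
  hirtinin → hertinin   [pre-rhotic lowering]
  hertinin → ertinin   [h-loss]
  ertinin (rule 4 does not apply)
  giving Tovikish ertinin.
The regular Tovikish reflex would be 'ertinin', but the attested form is 'irtinin'. The correspondence is irregular, so they are not cognates (the Tovikish form has a different source).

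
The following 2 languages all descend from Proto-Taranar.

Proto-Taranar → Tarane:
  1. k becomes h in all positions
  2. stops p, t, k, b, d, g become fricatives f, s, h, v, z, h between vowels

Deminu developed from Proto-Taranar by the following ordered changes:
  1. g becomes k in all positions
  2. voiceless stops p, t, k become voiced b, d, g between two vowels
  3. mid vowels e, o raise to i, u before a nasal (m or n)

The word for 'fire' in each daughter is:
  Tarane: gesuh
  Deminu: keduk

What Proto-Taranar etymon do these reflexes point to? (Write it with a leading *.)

Position 5: Tarane has h, Deminu has k. Taking the neighbouring segments as reconstructed: Tarane h could go back to *k or *h; Deminu k could go back to *k or *g — the one source consistent with every daughter is *k.
Position 3: Tarane has s, Deminu has d. Taking the neighbouring segments as reconstructed: Tarane s could go back to *t or *s; Deminu d could go back to *t or *d — the one source consistent with every daughter is *t.
Position 1: Tarane has g, Deminu has k. Tarane preserves g here (none of its changes turn any other segment into g), so the proto-segment is *g.
The remaining positions agree across the daughters. Check the candidate against every language:
Tarane: start from *getuk.
  rule 1 (unconditioned shift): getuk → getuh
  rule 2 (intervocalic lenition): getuh → gesuh
  ⇒ Tarane gesuh
Deminu: *getuk > ketuk > keduk  (by unconditioned shift, intervocalic voicing)
No other proto-form is consistent with every reflex, so the reconstruction is *getuk.

*getuk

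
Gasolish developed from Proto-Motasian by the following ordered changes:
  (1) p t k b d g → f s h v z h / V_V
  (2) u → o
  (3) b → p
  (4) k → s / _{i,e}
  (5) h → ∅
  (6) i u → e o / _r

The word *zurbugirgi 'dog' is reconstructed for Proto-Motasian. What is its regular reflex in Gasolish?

Gasolish: *zurbugirgi
  zurbugirgi → zurbuhirgi   [intervocalic lenition]
  zurbuhirgi → zorbohirgi   [vowel merger]
  zorbohirgi → zorpohirgi   [unconditioned shift]
  zorpohirgi (rule 4 does not apply)
  zorpohirgi → zorpoirgi   [h-loss]
  zorpoirgi → zorpoergi   [pre-rhotic lowering]
  giving Gasolish zorpoergi.

zorpoergi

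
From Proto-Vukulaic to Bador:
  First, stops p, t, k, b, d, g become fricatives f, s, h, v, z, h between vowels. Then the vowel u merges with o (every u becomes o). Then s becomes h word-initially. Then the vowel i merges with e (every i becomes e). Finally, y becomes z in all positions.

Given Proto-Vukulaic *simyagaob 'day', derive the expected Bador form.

hemzahaob

Bador: start from *simyagaob.
  rule 1 (intervocalic lenition): simyagaob → simyahaob
  rule 2: no change — simyahaob
  rule 3 (debuccalisation): simyahaob → himyahaob
  rule 4 (vowel merger): himyahaob → hemyahaob
  rule 5 (unconditioned shift): hemyahaob → hemzahaob
  ⇒ Bador hemzahaob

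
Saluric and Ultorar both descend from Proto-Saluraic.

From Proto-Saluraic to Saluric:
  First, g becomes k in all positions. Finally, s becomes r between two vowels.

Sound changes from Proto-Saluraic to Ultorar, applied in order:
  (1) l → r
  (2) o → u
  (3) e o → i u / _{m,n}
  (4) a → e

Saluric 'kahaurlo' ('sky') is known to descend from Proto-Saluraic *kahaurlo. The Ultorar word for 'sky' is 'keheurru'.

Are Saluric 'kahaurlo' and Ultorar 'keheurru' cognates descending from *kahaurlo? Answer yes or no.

yes

Derive the expected Ultorar reflex of *kahaurlo:
Ultorar: *kahaurlo > kahaurro > kahaurru > keheurru  (by unconditioned shift, vowel merger, vowel merger)
Ultorar 'keheurru' matches the regular reflex exactly, so the pair is cognate.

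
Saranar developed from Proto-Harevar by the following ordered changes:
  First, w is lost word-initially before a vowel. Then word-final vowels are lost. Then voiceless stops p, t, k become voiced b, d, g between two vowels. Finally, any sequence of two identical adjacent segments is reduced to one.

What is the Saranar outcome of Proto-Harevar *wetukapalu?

edugabal

Saranar: *wetukapalu
  wetukapalu → etukapalu   [glide loss]
  etukapalu → etukapal   [apocope]
  etukapal → edugabal   [intervocalic voicing]
  edugabal (rule 4 does not apply)
  giving Saranar edugabal.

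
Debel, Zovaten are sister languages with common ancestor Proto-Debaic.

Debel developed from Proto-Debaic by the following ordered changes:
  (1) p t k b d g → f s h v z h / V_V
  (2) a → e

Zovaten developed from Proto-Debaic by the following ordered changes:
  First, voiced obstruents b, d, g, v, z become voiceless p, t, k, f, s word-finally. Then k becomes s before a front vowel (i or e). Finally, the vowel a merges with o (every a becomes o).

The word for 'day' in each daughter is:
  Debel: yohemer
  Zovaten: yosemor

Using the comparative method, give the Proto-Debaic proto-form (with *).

Position 6: Debel has e, Zovaten has o. Taking the neighbouring segments as reconstructed: Debel e could go back to *a or *e; Zovaten o could go back to *a or *o — the one source consistent with every daughter is *a.
Position 3: Debel has h, Zovaten has s. Taking the neighbouring segments as reconstructed: Debel h could go back to *k or *g or *h; Zovaten s could go back to *k or *s — the one source consistent with every daughter is *k.
The remaining positions agree across the daughters. Check the candidate against every language:
Debel: *yokemar > yohemar > yohemer  (by intervocalic lenition, vowel merger)
Zovaten: start from *yokemar.
  rule 1: no change — yokemar
  rule 2 (palatalisation): yokemar → yosemar
  rule 3 (vowel merger): yosemar → yosemor
  ⇒ Zovaten yosemor
No other proto-form is consistent with every reflex, so the reconstruction is *yokemar.

*yokemar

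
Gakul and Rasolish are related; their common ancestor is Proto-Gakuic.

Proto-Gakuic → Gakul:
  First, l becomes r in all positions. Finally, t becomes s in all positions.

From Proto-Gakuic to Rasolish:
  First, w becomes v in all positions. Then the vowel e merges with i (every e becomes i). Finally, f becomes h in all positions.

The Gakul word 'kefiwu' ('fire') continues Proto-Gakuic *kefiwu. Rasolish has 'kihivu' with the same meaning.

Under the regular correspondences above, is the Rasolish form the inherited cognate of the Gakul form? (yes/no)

yes

Derive the expected Rasolish reflex of *kefiwu:
Rasolish: *kefiwu
  kefiwu → kefivu   [unconditioned shift]
  kefivu → kifivu   [vowel merger]
  kifivu → kihivu   [unconditioned shift]
  giving Rasolish kihivu.
Rasolish 'kihivu' matches the regular reflex exactly, so the pair is cognate.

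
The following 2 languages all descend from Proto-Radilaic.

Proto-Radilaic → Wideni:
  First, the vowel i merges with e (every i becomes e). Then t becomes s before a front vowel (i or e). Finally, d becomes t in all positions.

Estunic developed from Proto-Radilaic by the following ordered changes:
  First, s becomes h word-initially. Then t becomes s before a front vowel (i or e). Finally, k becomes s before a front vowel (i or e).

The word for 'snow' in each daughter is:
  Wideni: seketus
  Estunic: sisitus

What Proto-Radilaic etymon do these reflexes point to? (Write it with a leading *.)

Position 2: Wideni has e, Estunic has i. Estunic preserves i here (none of its changes turn any other segment into i), so the proto-segment is *i.
Position 1: Wideni has s, Estunic has s. Taking the neighbouring segments as reconstructed: Wideni s could go back to *t or *s; Estunic s could go back to *t or *k — the one source consistent with every daughter is *t.
This points to *tikitus. Verify forward in each daughter:
Wideni: *tikitus > teketus > seketus  (by vowel merger, palatalisation)
Estunic: *tikitus > sikitus > sisitus  (by palatalisation, palatalisation)
Only *tikitus yields all of Wideni seketus, Estunic sisitus.

*tikitus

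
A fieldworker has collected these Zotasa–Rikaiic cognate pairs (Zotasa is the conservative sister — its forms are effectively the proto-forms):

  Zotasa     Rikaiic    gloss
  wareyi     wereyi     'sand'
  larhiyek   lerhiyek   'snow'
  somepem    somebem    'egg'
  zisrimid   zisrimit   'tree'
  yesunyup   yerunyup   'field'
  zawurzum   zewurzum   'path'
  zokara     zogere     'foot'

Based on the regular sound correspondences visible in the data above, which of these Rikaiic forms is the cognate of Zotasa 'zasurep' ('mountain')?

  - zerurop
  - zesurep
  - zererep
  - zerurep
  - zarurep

zerurep

zawurzum ~ zewurzum — Zotasa a corresponds to Rikaiic e after a consonant, before a consonant other than r, m, n, p, b, f, v.
yesunyup ~ yerunyup — Zotasa s corresponds to Rikaiic r between vowels (before a back vowel).
Applying these to Zotasa 'zasurep':
  zasurep → zesurep   (a→e after a consonant, before a consonant other than r, m, n, p, b, f, v)
  zesurep → zerurep   (s→r between vowels (before a back vowel))
So the Rikaiic cognate is 'zerurep'.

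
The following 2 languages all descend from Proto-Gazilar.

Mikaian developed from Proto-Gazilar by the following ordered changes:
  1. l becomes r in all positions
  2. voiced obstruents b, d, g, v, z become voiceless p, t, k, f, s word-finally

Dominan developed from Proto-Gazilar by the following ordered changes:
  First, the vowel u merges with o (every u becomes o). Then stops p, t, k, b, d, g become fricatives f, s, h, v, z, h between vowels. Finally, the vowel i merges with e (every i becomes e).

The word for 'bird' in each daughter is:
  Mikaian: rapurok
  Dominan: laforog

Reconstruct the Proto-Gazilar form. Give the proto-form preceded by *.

*lapurog

Position 7: Mikaian has k, Dominan has g. Dominan preserves g here (none of its changes turn any other segment into g), so the proto-segment is *g.
Position 1: Mikaian has r, Dominan has l. Dominan preserves l here (none of its changes turn any other segment into l), so the proto-segment is *l.
Position 3: Mikaian has p, Dominan has f. Taking the neighbouring segments as reconstructed: Mikaian p can only go back to *p; Dominan f could go back to *p or *f — the one source consistent with every daughter is *p.
This points to *lapurog. Verify forward in each daughter:
Mikaian: *lapurog > rapurog > rapurok  (by unconditioned shift, final devoicing)
Dominan: *lapurog
  lapurog → laporog   [vowel merger]
  laporog → laforog   [intervocalic lenition]
  laforog (rule 3 does not apply)
  giving Dominan laforog.
No other proto-form is consistent with every reflex, so the reconstruction is *lapurog.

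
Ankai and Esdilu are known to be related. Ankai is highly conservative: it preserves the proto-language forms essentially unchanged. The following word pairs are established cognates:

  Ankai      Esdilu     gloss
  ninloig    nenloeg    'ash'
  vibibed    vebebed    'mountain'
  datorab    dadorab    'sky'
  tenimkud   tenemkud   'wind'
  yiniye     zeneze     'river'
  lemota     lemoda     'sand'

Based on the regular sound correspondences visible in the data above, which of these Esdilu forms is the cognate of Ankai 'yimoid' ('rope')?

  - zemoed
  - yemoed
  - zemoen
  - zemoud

zemoed

yiniye ~ zeneze — Ankai y corresponds to Esdilu z word-initially before a front vowel.
tenimkud ~ tenemkud — Ankai i corresponds to Esdilu e after a consonant, before a nasal.
ninloig ~ nenloeg — Ankai i corresponds to Esdilu e after a vowel, before a consonant other than r, m, n, p, b, f, v.
Applying these to Ankai 'yimoid':
  yimoid → zimoid   (y→z word-initially before a front vowel)
  zimoid → zemoid   (i→e after a consonant, before a nasal)
  zemoid → zemoed   (i→e after a vowel, before a consonant other than r, m, n, p, b, f, v)
So the Esdilu cognate is 'zemoed'.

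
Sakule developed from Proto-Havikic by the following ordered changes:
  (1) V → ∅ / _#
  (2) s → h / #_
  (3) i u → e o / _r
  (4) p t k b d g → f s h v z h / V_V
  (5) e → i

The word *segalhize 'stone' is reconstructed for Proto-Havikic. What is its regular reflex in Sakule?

hihalhiz

Sakule: *segalhize > segalhiz > hegalhiz > hehalhiz > hihalhiz  (by apocope, debuccalisation, intervocalic lenition, vowel merger)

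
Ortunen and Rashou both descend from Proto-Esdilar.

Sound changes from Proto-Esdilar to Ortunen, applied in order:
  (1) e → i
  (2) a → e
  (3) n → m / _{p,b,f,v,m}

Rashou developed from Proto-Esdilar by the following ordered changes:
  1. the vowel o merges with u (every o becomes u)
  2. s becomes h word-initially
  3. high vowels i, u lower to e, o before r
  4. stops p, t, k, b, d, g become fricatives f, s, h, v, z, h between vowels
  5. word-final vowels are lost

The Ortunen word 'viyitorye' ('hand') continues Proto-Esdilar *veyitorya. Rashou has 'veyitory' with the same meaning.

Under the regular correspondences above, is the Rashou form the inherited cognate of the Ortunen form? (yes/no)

Derive the expected Rashou reflex of *veyitorya:
Rashou: *veyitorya > veyiturya > veyitorya > veyisorya > veyisory  (by vowel merger, pre-rhotic lowering, intervocalic lenition, apocope)
The regular Rashou reflex would be 'veyisory', but the attested form is 'veyitory'. The correspondence is irregular, so they are not cognates (the Rashou form has a different source).

no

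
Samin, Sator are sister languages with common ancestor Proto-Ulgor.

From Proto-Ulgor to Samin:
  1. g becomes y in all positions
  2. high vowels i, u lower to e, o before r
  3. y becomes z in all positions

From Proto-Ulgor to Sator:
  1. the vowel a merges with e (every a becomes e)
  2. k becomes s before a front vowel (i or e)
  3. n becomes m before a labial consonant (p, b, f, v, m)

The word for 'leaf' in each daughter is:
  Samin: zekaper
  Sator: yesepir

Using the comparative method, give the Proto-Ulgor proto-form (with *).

Position 3: Samin has k, Sator has s. Samin preserves k here (none of its changes turn any other segment into k), so the proto-segment is *k.
Position 1: Samin has z, Sator has y. Sator preserves y here (none of its changes turn any other segment into y), so the proto-segment is *y.
Position 4: Samin has a, Sator has e. Samin preserves a here (none of its changes turn any other segment into a), so the proto-segment is *a.
Continuing position by position gives *yekapir; check it forward:
Samin: start from *yekapir.
  rule 1: no change — yekapir
  rule 2 (pre-rhotic lowering): yekapir → yekaper
  rule 3 (unconditioned shift): yekaper → zekaper
  ⇒ Samin zekaper
Sator: *yekapir
  yekapir → yekepir   [vowel merger]
  yekepir → yesepir   [palatalisation]
  yesepir (rule 3 does not apply)
  giving Sator yesepir.
Only *yekapir yields all of Samin zekaper, Sator yesepir.

*yekapir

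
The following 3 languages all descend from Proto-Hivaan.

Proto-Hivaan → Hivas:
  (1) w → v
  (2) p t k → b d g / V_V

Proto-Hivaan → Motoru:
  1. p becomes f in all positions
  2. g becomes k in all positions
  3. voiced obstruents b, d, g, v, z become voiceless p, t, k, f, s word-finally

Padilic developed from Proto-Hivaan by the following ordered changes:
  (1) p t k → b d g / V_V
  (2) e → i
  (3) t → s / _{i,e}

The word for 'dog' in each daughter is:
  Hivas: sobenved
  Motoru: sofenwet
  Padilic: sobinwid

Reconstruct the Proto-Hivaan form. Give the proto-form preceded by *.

Position 7: Hivas has e, Motoru has e, Padilic has i. Hivas preserves e here (none of its changes turn any other segment into e), so the proto-segment is *e.
Position 4: Hivas has e, Motoru has e, Padilic has i. Hivas preserves e here (none of its changes turn any other segment into e), so the proto-segment is *e.
This points to *sopenwed. Verify forward in each daughter:
Hivas: *sopenwed > sopenved > sobenved  (by unconditioned shift, intervocalic voicing)
Motoru: *sopenwed
  sopenwed → sofenwed   [unconditioned shift]
  sofenwed (rule 2 does not apply)
  sofenwed → sofenwet   [final devoicing]
  giving Motoru sofenwet.
Padilic: start from *sopenwed.
  rule 1 (intervocalic voicing): sopenwed → sobenwed
  rule 2 (vowel merger): sobenwed → sobinwid
  rule 3: no change — sobinwid
  ⇒ Padilic sobinwid
No other proto-form is consistent with every reflex, so the reconstruction is *sopenwed.

*sopenwed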